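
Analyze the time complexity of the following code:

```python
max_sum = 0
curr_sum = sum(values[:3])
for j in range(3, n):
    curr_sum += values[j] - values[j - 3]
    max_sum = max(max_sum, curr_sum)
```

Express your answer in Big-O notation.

Time complexity: O(n).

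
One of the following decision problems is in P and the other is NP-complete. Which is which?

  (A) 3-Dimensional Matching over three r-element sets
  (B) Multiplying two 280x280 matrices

(A) is NP-complete: one of Karp's 21 NP-complete problems.
(B) is P: the schoolbook algorithm runs in O(n^3).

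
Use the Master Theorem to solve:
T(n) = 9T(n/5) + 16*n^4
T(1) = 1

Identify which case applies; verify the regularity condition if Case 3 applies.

a=9, b=5, f(n)=16*n^4.
log_5(9) = 1.365 < 4.
f(n) = Omega(n^(1.365+epsilon)) for some epsilon > 0, so Case 3 is the candidate.
Regularity: a*f(n/b) = 9*16*(n/5)^4 = (9/625)*16*n^4 <= c*f(n) with c = 9/625 < 1. Satisfied.
Case 3: T(n) = Theta(n^4).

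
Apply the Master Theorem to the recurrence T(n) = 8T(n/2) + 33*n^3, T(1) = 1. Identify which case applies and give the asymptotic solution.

a=8, b=2, f(n)=33*n^3.
log_2(8) = 3, so n^(log_b(a)) = n^3.
f(n) = Theta(n^3), so Case 2 applies.
T(n) = Theta(n^3 log n).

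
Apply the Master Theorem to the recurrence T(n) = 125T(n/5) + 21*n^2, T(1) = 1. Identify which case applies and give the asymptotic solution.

a=125, b=5, f(n)=21*n^2.
log_5(125) = 3 > 2.
Since f(n) = O(n^2) is polynomially smaller than n^3, Case 1 applies.
T(n) = Theta(n^3).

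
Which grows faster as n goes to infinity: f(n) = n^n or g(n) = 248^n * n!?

g(n) = 248^n * n! grows faster: by Stirling n! ~ sqrt(2 pi n)(n/e)^n, so 248^n n! / n^n ~ (248/e)^n sqrt(2 pi n) -> infinity since 248/e > 1.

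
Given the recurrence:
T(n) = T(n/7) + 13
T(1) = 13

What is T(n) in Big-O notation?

Each step divides n by 7 and adds 13. After log_7(n) steps, T(n) = O(log n).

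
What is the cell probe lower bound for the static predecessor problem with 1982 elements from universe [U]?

The Patrascu-Thorup lower bound shows any data structure on n = 1982 elements using O(n * polylog(n)) space requires Omega(log log U) query time. van Emde Boas trees achieve O(log log U) with O(U) space.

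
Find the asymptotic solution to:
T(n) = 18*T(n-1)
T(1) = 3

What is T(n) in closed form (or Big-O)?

Each step multiplies by 18. T(n) = T(1)*18^(n-1) = 3*18^(n-1).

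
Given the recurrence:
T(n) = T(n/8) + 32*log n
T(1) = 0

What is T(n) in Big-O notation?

Each of the log_8(n) levels adds O(log n). T(n) = O(log^2 n).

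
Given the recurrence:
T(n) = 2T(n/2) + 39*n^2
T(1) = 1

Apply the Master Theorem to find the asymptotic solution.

a=2, b=2, f(n)=39*n^2. log_2(2) = 1 < 2. Case 3: T(n) = O(n^2).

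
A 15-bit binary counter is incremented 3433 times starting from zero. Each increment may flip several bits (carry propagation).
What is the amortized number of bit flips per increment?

Bit i flips on every 2^i-th increment, so over 3433 increments bit i flips floor(3433/2^i) times. Summing over i: total flips < 2 * 3433. Amortized: < 2 = O(1) per increment.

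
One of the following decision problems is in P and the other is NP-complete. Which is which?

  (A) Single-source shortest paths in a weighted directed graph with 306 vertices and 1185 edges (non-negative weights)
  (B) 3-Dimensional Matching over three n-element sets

(A) is P: Dijkstra's algorithm runs in O((V+E) log V).
(B) is NP-complete: one of Karp's 21 NP-complete problems.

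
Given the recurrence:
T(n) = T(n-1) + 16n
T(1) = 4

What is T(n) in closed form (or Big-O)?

Unrolling: T(n) = 4 + 16*(2 + 3 + ... + n) = 4 + 16*(n(n+1)/2 - 1) = O(n^2).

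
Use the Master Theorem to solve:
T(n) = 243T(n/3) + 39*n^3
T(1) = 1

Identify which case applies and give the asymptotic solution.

a=243, b=3, f(n)=39*n^3.
log_3(243) = 5 > 3.
Since f(n) = O(n^3) is polynomially smaller than n^5, Case 1 applies.
T(n) = Theta(n^5).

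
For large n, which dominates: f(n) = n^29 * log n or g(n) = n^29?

f(n) = n^29 * log n grows faster: extra log n factor -> infinity.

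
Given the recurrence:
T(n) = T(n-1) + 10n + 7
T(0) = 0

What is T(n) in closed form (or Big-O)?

Dominant term in sum is 10*sum(i, i=1..n) = 10*n*(n+1)/2 = O(n^2).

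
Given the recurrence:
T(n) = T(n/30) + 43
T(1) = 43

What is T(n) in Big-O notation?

Each step divides n by 30 and adds 43. After log_30(n) steps, T(n) = O(log n).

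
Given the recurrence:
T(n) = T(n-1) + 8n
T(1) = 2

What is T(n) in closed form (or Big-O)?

Unrolling: T(n) = 2 + 8*(2 + 3 + ... + n) = 2 + 8*(n(n+1)/2 - 1) = O(n^2).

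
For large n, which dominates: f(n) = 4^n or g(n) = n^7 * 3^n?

f(n) = 4^n grows faster: 4^n / (n^7 3^n) = (4/3)^n / n^7 -> infinity since 4/3 > 1.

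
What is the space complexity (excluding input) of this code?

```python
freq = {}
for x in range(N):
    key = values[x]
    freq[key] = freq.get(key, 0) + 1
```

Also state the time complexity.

Space complexity: O(n).
Auxiliary storage grows linearly with the input size n in the worst case.
Time complexity: O(n).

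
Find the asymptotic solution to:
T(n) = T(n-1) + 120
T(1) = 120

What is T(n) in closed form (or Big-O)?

Unrolling: T(n) = T(n-1) + 120 = T(n-2) + 2*120 = ... = T(1) + (n-1)*120 = 120 + (n-1)*120 = 120n.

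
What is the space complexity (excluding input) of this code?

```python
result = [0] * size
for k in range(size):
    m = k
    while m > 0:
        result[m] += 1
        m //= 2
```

Space complexity: O(n).
Auxiliary storage grows linearly with the input size n in the worst case.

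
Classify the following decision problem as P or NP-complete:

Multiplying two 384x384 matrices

This problem is in P: the schoolbook algorithm runs in O(n^3).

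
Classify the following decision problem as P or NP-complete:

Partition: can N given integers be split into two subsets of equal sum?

This problem is NP-complete: Subset Sum reduces to it (one of Karp's 21 NP-complete problems).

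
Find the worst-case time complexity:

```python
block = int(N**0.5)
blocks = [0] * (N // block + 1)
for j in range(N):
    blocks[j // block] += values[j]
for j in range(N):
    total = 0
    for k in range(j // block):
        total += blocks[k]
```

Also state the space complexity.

Time complexity: O(n * sqrt(n)).
Space complexity: O(sqrt(n)).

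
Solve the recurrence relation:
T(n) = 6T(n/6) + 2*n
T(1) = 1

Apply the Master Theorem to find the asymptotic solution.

a=6, b=6, f(n)=2*n. log_6(6) = 1. Case 2: T(n) = O(n log n).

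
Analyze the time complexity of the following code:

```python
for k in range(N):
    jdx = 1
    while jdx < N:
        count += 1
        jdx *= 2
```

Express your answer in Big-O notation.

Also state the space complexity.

Time complexity: O(n log n).
Space complexity: O(1).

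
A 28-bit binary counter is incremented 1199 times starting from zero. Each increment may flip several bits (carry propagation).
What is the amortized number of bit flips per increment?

Bit i flips on every 2^i-th increment, so over 1199 increments bit i flips floor(1199/2^i) times. Summing over i: total flips < 2 * 1199. Amortized: < 2 = O(1) per increment.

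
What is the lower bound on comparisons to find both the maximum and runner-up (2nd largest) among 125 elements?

Lower bound: finding the max needs 125-1 comparisons. By an adversary weight-doubling argument, the maximum element must personally win at least ceil(log_2(125)) = 7 comparisons in any correct algorithm. The 2nd largest is among those 7 direct losers, and distinguishing it requires 7-1 more comparisons. Total >= 125-1 + 7-1 = 130. A balanced tournament achieves this bound exactly.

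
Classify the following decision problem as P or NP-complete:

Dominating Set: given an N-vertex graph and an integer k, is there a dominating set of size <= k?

This problem is NP-complete: reduces from Set Cover (with k part of the input).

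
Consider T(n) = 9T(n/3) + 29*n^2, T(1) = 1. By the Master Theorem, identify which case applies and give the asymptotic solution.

a=9, b=3, f(n)=29*n^2.
log_3(9) = 2, so n^(log_b(a)) = n^2.
f(n) = Theta(n^2), so Case 2 applies.
T(n) = Theta(n^2 log n).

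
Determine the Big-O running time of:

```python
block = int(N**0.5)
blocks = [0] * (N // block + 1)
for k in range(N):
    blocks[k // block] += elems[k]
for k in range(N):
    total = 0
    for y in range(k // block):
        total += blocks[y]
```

Time complexity: O(n * sqrt(n)).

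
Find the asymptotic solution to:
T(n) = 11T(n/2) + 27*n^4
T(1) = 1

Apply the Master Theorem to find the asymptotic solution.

a=11, b=2, f(n)=27*n^4. log_2(11) = 3.459 < 4. Case 3: T(n) = O(n^4).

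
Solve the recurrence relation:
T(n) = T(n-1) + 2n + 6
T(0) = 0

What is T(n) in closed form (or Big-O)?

Dominant term in sum is 2*sum(i, i=1..n) = 2*n*(n+1)/2 = O(n^2).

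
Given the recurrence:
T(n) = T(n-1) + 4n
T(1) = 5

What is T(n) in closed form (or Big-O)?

Unrolling: T(n) = 5 + 4*(2 + 3 + ... + n) = 5 + 4*(n(n+1)/2 - 1) = O(n^2).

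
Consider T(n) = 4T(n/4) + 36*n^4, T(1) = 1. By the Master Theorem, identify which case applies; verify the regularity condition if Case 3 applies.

a=4, b=4, f(n)=36*n^4.
log_4(4) = 1 < 4.
f(n) = Omega(n^(1+epsilon)) for some epsilon > 0, so Case 3 is the candidate.
Regularity: a*f(n/b) = 4*36*(n/4)^4 = (4/256)*36*n^4 <= c*f(n) with c = 4/256 < 1. Satisfied.
Case 3: T(n) = Theta(n^4).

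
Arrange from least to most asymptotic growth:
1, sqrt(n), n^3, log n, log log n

Ordered by growth rate: 1 < log log n < log n < sqrt(n) < n^3.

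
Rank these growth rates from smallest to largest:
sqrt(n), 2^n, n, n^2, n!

Ordered by growth rate: sqrt(n) < n < n^2 < 2^n < n!.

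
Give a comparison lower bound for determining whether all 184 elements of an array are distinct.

In the algebraic decision-tree model, the YES region for element distinctness on 184 elements has 184! connected components (one per ordering). Ben-Or's theorem then gives a lower bound of Omega(log(n!)) = Omega(n log n).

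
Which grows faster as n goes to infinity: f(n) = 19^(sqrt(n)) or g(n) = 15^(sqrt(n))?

f(n) = 19^(sqrt(n)) grows faster: ratio is (19/15)^(sqrt(n)) -> infinity since 19/15 > 1.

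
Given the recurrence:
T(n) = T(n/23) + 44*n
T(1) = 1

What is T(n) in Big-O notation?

Geometric series: 44*n*(1 + 1/23 + 1/23^2 + ...) = O(n). T(n) = O(n).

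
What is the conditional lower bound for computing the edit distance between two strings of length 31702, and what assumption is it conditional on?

Under SETH (the Strong Exponential Time Hypothesis), edit distance on length-31702 strings cannot be computed in O(n^(2-epsilon)) time for any epsilon > 0 (Backurs-Indyk). The reduction is from CNF-SAT via the orthogonal vectors problem.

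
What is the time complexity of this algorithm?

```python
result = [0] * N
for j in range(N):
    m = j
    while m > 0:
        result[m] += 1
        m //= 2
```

Time complexity: O(n log n).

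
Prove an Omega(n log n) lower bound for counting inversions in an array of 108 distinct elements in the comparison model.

Decision-tree argument: at any leaf, the comparisons made (with transitivity) must totally order all 108 elements -- otherwise some pair (i,j) is unordered, and an adversary can present two inputs agreeing on every comparison made but with that pair flipped, changing the inversion count by 1, so the leaf's output is wrong on one of them. Hence the tree has >= 108! leaves and height >= log_2(108!) = Omega(n log n). Modified merge sort achieves O(n log n).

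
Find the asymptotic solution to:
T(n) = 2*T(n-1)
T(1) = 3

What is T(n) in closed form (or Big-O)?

Each step multiplies by 2. T(n) = T(1)*2^(n-1) = 3*2^(n-1).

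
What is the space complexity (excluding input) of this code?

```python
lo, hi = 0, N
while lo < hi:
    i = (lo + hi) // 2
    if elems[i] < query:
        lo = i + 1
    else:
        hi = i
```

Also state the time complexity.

Space complexity: O(1).
Only a constant amount of auxiliary storage is used; nothing grows with n.
Time complexity: O(log n).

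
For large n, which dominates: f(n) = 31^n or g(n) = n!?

g(n) = n! grows faster: n!/31^n -> infinity by Stirling.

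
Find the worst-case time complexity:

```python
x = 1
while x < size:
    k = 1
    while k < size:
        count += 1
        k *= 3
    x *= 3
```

Time complexity: O(log^2 n).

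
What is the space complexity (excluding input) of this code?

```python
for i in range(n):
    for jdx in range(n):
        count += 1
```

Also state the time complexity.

Space complexity: O(1).
Only a constant amount of auxiliary storage is used; nothing grows with n.
Time complexity: O(n^2).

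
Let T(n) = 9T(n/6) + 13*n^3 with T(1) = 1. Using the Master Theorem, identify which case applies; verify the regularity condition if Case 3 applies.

a=9, b=6, f(n)=13*n^3.
log_6(9) = 1.226 < 3.
f(n) = Omega(n^(1.226+epsilon)) for some epsilon > 0, so Case 3 is the candidate.
Regularity: a*f(n/b) = 9*13*(n/6)^3 = (9/216)*13*n^3 <= c*f(n) with c = 9/216 < 1. Satisfied.
Case 3: T(n) = Theta(n^3).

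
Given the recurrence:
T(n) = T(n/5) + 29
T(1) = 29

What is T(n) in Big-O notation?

Each step divides n by 5 and adds 29. After log_5(n) steps, T(n) = O(log n).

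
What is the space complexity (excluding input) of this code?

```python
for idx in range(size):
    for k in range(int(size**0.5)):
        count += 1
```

Space complexity: O(1).
Only a constant amount of auxiliary storage is used; nothing grows with n.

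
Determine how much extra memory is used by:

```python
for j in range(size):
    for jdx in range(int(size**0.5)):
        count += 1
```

Space complexity: O(1).
Only a constant amount of auxiliary storage is used; nothing grows with n.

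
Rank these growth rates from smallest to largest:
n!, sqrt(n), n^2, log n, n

Ordered by growth rate: log n < sqrt(n) < n < n^2 < n!.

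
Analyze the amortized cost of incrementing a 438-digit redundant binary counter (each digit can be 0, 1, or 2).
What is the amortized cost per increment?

A redundant counter on 438 digits allows digit values 0, 1, 2. Increment adds 1 to the least significant digit and carries any 2 to a 0 plus +1 on the next digit. With potential Phi = (number of 2-digits), each increment does O(1) actual work plus a chain of carries, each of which decreases Phi by 1. Amortized O(1).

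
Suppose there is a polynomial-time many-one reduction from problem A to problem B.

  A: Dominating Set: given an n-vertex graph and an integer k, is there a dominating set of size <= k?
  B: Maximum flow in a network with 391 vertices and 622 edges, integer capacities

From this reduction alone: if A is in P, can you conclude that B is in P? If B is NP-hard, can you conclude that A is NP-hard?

A poly-time reduction A <=_p B transfers tractability DOWN (B easy => A easy) and hardness UP (A hard => B hard), not the reverse.
From A in P, the reduction alone does NOT give B in P: any problem in P trivially reduces to SAT, yet SAT is not known to be in P.
From B NP-hard, the reduction alone does NOT give A NP-hard: again, easy problems reduce to hard ones.
(Here in fact A is NP-complete and B is in P, so no such reduction is known -- its existence would imply P = NP; the analysis concerns only what the assumed reduction would or would not let you conclude.)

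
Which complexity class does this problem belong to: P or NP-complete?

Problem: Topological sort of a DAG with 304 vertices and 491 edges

This problem is in P: DFS-based topological sort runs in O(V+E).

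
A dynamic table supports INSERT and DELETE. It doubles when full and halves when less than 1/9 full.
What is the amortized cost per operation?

Using potential function Phi = |2*num_items - table_size| when load > 1/2, and Phi = table_size/2 - num_items otherwise. The gap of 1/9 vs 1/2 for shrinking prevents thrashing. Both insert and delete have O(1) amortized cost.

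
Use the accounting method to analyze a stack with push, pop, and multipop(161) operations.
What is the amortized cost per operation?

Assign 2 credits per push (1 for the push, 1 saved for a future pop). Each pop or element popped by multipop(161) uses 1 saved credit. Total credits never go negative, so amortized cost is O(1).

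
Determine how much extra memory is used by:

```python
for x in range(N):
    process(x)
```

Space complexity: O(1).
Only a constant amount of auxiliary storage is used; nothing grows with n.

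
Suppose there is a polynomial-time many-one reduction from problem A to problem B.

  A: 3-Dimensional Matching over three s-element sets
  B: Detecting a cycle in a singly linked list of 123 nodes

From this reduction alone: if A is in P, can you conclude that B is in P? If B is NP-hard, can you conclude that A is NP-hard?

A poly-time reduction A <=_p B transfers tractability DOWN (B easy => A easy) and hardness UP (A hard => B hard), not the reverse.
From A in P, the reduction alone does NOT give B in P: any problem in P trivially reduces to SAT, yet SAT is not known to be in P.
From B NP-hard, the reduction alone does NOT give A NP-hard: again, easy problems reduce to hard ones.
(Here in fact A is NP-complete and B is in P, so no such reduction is known -- its existence would imply P = NP; the analysis concerns only what the assumed reduction would or would not let you conclude.)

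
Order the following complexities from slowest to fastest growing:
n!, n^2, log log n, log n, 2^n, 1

Ordered by growth rate: 1 < log log n < log n < n^2 < 2^n < n!.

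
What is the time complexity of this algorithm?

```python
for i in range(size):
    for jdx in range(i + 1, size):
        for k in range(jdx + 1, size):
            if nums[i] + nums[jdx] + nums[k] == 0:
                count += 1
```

Time complexity: O(n^3).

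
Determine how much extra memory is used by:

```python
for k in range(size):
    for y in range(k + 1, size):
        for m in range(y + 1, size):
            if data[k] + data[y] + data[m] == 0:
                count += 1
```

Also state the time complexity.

Space complexity: O(1).
Only a constant amount of auxiliary storage is used; nothing grows with n.
Time complexity: O(n^3).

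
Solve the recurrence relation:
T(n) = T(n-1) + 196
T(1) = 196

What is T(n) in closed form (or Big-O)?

Unrolling: T(n) = T(n-1) + 196 = T(n-2) + 2*196 = ... = T(1) + (n-1)*196 = 196 + (n-1)*196 = 196n.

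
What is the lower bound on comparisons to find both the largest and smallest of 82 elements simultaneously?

Pair elements first (floor(82/2) comparisons), then find max among winners and min among losers. Total: ceil(3*82/2) - 2 = 121 comparisons.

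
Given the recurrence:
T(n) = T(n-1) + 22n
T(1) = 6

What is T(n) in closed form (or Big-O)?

Unrolling: T(n) = 6 + 22*(2 + 3 + ... + n) = 6 + 22*(n(n+1)/2 - 1) = O(n^2).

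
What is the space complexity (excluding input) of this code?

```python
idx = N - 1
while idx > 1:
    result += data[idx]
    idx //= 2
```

Space complexity: O(1).
Only a constant amount of auxiliary storage is used; nothing grows with n.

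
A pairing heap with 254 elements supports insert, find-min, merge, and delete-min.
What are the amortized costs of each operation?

Pairing heaps are self-adjusting heap-ordered trees. Insert and merge link two roots: O(1). Find-min reads the root: O(1). Delete-min removes the root, then pairs children in two passes; amortized cost is O(log 254) = O(log n).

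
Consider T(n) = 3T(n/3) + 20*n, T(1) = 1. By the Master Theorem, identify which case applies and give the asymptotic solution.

a=3, b=3, f(n)=20*n.
log_3(3) = 1, so n^(log_b(a)) = n.
f(n) = Theta(n), so Case 2 applies.
T(n) = Theta(n log n).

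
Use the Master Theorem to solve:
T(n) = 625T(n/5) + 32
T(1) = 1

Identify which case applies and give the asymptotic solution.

a=625, b=5, f(n)=32.
log_5(625) = 4 > 0.
Since f(n) = O(n^0) is polynomially smaller than n^4, Case 1 applies.
T(n) = Theta(n^4).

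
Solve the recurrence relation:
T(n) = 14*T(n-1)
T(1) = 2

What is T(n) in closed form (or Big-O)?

Each step multiplies by 14. T(n) = T(1)*14^(n-1) = 2*14^(n-1).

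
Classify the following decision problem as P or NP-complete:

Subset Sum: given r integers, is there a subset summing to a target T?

This problem is NP-complete: one of Karp's 21 NP-complete problems.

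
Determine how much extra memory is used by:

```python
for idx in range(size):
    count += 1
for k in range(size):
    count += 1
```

Space complexity: O(1).
Only a constant amount of auxiliary storage is used; nothing grows with n.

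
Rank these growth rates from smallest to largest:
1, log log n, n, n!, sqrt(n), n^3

Ordered by growth rate: 1 < log log n < sqrt(n) < n < n^3 < n!.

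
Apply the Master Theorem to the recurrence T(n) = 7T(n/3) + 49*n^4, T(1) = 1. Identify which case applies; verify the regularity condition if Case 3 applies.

a=7, b=3, f(n)=49*n^4.
log_3(7) = 1.771 < 4.
f(n) = Omega(n^(1.771+epsilon)) for some epsilon > 0, so Case 3 is the candidate.
Regularity: a*f(n/b) = 7*49*(n/3)^4 = (7/81)*49*n^4 <= c*f(n) with c = 7/81 < 1. Satisfied.
Case 3: T(n) = Theta(n^4).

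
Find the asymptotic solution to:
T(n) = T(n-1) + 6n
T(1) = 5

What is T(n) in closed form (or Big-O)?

Unrolling: T(n) = 5 + 6*(2 + 3 + ... + n) = 5 + 6*(n(n+1)/2 - 1) = O(n^2).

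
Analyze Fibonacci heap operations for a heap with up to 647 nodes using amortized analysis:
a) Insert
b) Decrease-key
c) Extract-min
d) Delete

Fibonacci heaps use lazy consolidation. Potential function Phi = t + 2m (t = number of trees, m = marked nodes).
- Insert: O(1) actual, Delta Phi = +1 (one new tree) => O(1) amortized.
- Decrease-key: with c cascading cuts, actual cost is O(c); Delta Phi <= c - 2(c-1) + 2 = 4 - c (c new trees; >= c-1 marks cleared; <= 1 new mark). Amortized O(c) + (4 - c) = O(1).
- Extract-min: O(D(n) + t) actual; consolidation drops t to <= D(n)+1, so Delta Phi pays for the t term. D(n) = O(log n) for n = 647 => O(log n) amortized.
- Delete: decrease-key to -inf then extract-min = O(log n).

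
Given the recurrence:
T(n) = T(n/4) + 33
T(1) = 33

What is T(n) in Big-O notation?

Each step divides n by 4 and adds 33. After log_4(n) steps, T(n) = O(log n).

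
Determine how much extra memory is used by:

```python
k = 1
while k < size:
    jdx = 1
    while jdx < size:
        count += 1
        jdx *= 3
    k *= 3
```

Space complexity: O(1).
Only a constant amount of auxiliary storage is used; nothing grows with n.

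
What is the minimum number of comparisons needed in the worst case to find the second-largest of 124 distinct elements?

Lower bound: finding the max needs 124-1 comparisons. By the adversary weight-doubling argument, the max must personally win >= ceil(log_2(124)) = 7 comparisons; the 2nd-largest is among those 7 losers, needing 7-1 more comparisons. Total >= 124-1 + 7-1 = 129. A balanced knockout tournament achieves this.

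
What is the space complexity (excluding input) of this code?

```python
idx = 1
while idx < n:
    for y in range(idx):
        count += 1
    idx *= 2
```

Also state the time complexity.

Space complexity: O(1).
Only a constant amount of auxiliary storage is used; nothing grows with n.
Time complexity: O(n).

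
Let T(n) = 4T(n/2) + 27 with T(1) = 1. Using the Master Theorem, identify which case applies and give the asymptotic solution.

a=4, b=2, f(n)=27.
log_2(4) = 2 > 0.
Since f(n) = O(n^0) is polynomially smaller than n^2, Case 1 applies.
T(n) = Theta(n^2).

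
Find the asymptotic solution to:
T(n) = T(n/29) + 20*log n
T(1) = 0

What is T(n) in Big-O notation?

Each of the log_29(n) levels adds O(log n). T(n) = O(log^2 n).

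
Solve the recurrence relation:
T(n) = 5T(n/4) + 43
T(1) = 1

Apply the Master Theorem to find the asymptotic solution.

a=5, b=4, f(n)=43. log_4(5) = 1.161. Case 1 of Master Theorem: T(n) = O(n^1.161).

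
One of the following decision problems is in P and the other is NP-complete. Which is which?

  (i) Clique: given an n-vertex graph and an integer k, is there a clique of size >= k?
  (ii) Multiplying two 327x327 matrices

(i) is NP-complete: complement of Independent Set / Vertex Cover (with k part of the input).
(ii) is P: the schoolbook algorithm runs in O(n^3).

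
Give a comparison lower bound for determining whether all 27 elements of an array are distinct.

In the algebraic decision-tree model, the YES region for element distinctness on 27 elements has 27! connected components (one per ordering). Ben-Or's theorem then gives a lower bound of Omega(log(n!)) = Omega(n log n).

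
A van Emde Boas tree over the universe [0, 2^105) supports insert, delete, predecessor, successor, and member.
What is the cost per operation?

vEB recursively partitions [0, 40564819207303340847894502572032) into sqrt(u) clusters of size sqrt(u). Each operation recurses into either one cluster or the summary, never both: T(u) = T(sqrt(u)) + O(1) => T(u) = O(log log u) = O(log 105). This is worst-case, not just amortized.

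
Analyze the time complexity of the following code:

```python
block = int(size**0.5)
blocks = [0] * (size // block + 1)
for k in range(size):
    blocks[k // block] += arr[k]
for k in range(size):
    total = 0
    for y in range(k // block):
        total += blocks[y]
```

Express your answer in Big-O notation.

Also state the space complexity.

Time complexity: O(n * sqrt(n)).
Space complexity: O(sqrt(n)).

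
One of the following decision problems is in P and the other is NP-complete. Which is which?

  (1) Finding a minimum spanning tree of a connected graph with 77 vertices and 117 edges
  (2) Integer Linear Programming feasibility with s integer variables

(1) is P: Kruskal's / Prim's algorithms run in polynomial time.
(2) is NP-complete: ILP feasibility is NP-complete (LP relaxation is in P).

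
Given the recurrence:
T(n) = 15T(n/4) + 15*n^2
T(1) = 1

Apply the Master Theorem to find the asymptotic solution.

a=15, b=4, f(n)=15*n^2. log_4(15) = 1.953 < 2. Case 3: T(n) = O(n^2).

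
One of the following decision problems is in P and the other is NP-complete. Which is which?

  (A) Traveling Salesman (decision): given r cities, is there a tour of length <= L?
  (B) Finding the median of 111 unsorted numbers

(A) is NP-complete: reduces from Hamiltonian Cycle.
(B) is P: linear-time selection (median-of-medians) runs in O(n).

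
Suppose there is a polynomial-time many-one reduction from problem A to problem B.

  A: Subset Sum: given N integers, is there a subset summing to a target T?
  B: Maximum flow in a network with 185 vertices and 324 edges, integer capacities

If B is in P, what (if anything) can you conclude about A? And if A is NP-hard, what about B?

A poly-time reduction A <=_p B means any A-instance can be transformed to a B-instance in poly time.
If B is in P: compose the reduction with B's poly-time algorithm to solve A in poly time, so A is in P.
If A is NP-hard: every NP problem reduces to A, which reduces to B; composing reductions, every NP problem reduces to B, so B is NP-hard.
(Here in fact A is NP-complete and B is in P, so no such reduction is known -- its existence would imply P = NP; the analysis concerns only what the assumed reduction would or would not let you conclude.)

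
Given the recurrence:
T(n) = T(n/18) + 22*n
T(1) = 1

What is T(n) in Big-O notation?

Geometric series: 22*n*(1 + 1/18 + 1/18^2 + ...) = O(n). T(n) = O(n).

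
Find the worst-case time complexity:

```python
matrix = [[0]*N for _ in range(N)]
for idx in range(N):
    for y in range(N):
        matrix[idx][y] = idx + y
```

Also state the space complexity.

Time complexity: O(n^2).
Space complexity: O(n^2).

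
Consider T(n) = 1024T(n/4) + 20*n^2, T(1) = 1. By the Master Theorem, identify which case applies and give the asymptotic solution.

a=1024, b=4, f(n)=20*n^2.
log_4(1024) = 5 > 2.
Since f(n) = O(n^2) is polynomially smaller than n^5, Case 1 applies.
T(n) = Theta(n^5).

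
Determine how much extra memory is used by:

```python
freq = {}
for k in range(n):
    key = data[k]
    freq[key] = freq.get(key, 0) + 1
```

Space complexity: O(n).
Auxiliary storage grows linearly with the input size n in the worst case.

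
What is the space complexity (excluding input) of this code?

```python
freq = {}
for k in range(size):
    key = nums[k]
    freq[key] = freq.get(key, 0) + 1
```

Space complexity: O(n).
Auxiliary storage grows linearly with the input size n in the worst case.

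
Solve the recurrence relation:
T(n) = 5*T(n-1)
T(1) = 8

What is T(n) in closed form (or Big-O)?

Each step multiplies by 5. T(n) = T(1)*5^(n-1) = 8*5^(n-1).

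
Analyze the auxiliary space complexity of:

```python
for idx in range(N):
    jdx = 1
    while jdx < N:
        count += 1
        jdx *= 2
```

Space complexity: O(1).
Only a constant amount of auxiliary storage is used; nothing grows with n.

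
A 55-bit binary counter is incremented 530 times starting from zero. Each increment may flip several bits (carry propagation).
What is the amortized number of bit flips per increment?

Bit i flips on every 2^i-th increment, so over 530 increments bit i flips floor(530/2^i) times. Summing over i: total flips < 2 * 530. Amortized: < 2 = O(1) per increment.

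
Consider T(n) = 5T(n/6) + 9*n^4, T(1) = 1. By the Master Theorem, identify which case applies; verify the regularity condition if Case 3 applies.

a=5, b=6, f(n)=9*n^4.
log_6(5) = 0.8982 < 4.
f(n) = Omega(n^(0.8982+epsilon)) for some epsilon > 0, so Case 3 is the candidate.
Regularity: a*f(n/b) = 5*9*(n/6)^4 = (5/1296)*9*n^4 <= c*f(n) with c = 5/1296 < 1. Satisfied.
Case 3: T(n) = Theta(n^4).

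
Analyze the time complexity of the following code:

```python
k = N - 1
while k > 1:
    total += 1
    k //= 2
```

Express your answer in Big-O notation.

Time complexity: O(log n).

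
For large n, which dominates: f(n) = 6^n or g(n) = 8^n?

g(n) = 8^n grows faster: (8/6)^n -> infinity since 8/6 > 1.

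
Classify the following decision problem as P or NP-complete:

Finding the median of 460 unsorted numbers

This problem is in P: linear-time selection (median-of-medians) runs in O(n).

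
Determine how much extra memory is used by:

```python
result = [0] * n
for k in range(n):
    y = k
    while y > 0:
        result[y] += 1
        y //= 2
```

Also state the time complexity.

Space complexity: O(n).
Auxiliary storage grows linearly with the input size n in the worst case.
Time complexity: O(n log n).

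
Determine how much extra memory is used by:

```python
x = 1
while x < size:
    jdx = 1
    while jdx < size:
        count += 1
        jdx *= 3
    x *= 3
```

Space complexity: O(1).
Only a constant amount of auxiliary storage is used; nothing grows with n.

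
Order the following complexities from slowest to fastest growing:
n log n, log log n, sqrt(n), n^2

Ordered by growth rate: log log n < sqrt(n) < n log n < n^2.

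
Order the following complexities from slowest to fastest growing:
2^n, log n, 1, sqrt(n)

Ordered by growth rate: 1 < log n < sqrt(n) < 2^n.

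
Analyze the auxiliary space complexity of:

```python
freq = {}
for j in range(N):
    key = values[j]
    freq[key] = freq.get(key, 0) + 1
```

Space complexity: O(n).
Auxiliary storage grows linearly with the input size n in the worst case.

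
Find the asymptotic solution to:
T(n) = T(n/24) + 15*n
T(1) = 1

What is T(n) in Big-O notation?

Geometric series: 15*n*(1 + 1/24 + 1/24^2 + ...) = O(n). T(n) = O(n).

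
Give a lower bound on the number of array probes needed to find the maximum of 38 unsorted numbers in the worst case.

Adversary: any unprobed cell could hold a value larger than everything seen so far. If fewer than 38 cells are probed, the adversary places the max in an unprobed cell. So all 38 cells must be examined; together with 38-1 comparisons this is tight.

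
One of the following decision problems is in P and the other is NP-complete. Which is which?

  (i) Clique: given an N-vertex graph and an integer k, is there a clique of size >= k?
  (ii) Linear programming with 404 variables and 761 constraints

(i) is NP-complete: complement of Independent Set / Vertex Cover (with k part of the input).
(ii) is P: the ellipsoid and interior-point methods run in polynomial time.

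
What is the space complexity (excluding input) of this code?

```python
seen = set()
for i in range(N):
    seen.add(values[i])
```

Space complexity: O(n).
Auxiliary storage grows linearly with the input size n in the worst case.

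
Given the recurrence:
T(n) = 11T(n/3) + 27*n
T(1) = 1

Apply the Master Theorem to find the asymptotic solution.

a=11, b=3, f(n)=27*n. log_3(11) = 2.183. Case 1 of Master Theorem: T(n) = O(n^2.183).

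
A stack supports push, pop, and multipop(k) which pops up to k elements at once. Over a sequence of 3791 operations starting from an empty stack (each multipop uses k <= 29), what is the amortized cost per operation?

Each element is pushed exactly once and popped at most once (whether by pop or as part of a multipop). So the total number of individual pops over the whole sequence is at most the number of pushes, which is at most 3791. Total work <= 2 * 3791, hence O(1) amortized per operation.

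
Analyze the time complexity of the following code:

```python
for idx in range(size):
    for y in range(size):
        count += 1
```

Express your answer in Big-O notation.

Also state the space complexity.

Time complexity: O(n^2).
Space complexity: O(1).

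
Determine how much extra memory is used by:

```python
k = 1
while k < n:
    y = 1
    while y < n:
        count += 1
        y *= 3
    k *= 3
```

Space complexity: O(1).
Only a constant amount of auxiliary storage is used; nothing grows with n.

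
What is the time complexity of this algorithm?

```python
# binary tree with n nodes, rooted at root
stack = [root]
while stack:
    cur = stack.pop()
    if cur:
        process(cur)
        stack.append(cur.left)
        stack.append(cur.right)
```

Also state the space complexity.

Time complexity: O(n).
Space complexity: O(n).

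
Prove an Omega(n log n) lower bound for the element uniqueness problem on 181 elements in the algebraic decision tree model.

In the algebraic decision tree model, element uniqueness on 181 elements is equivalent to determining which cell of an arrangement of C(181,2) = 16290 hyperplanes x_i = x_j contains the input point. Ben-Or's theorem shows this requires Omega(n log n).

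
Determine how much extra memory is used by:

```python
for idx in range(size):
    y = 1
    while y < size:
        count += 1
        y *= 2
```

Space complexity: O(1).
Only a constant amount of auxiliary storage is used; nothing grows with n.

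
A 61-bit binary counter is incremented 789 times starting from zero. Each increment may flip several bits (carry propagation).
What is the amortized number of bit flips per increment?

Bit i flips on every 2^i-th increment, so over 789 increments bit i flips floor(789/2^i) times. Summing over i: total flips < 2 * 789. Amortized: < 2 = O(1) per increment.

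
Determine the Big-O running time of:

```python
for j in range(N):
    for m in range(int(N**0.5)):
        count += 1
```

Time complexity: O(n * sqrt(n)).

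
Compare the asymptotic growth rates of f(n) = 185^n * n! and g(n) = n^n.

f(n) = 185^n * n! grows faster: by Stirling n! ~ sqrt(2 pi n)(n/e)^n, so 185^n n! / n^n ~ (185/e)^n sqrt(2 pi n) -> infinity since 185/e > 1.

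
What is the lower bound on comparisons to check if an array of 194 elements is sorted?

To verify 194 elements are sorted, we must compare each consecutive pair. Skipping any pair allows an adversary to swap them. Therefore 193 comparisons are necessary and sufficient.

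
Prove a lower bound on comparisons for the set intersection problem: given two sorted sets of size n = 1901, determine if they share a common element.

For two sorted arrays of size n = 1901, any correct algorithm must examine Omega(n) elements. If fewer are examined, an adversary places a common element in an unexamined gap. A merge-based scan achieves O(n), so the bound is tight.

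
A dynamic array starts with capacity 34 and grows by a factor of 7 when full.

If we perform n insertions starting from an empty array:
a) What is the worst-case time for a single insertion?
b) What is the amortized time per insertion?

(a) Worst-case single insertion: O(n) -- when the array is full at capacity c, the resize copies all c elements, and c can be Theta(n).
(b) Resizes happen at sizes 34, 238, 1666, ... Total copy cost for n insertions: 34 + 238 + ... = O(n) (geometric series with ratio 1/7). Amortized cost per insertion: O(n)/n = O(1).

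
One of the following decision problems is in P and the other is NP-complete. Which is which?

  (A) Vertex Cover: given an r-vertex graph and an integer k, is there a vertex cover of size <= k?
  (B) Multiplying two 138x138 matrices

(A) is NP-complete: one of Karp's 21 NP-complete problems (with k part of the input; for any fixed constant k it is in P).
(B) is P: the schoolbook algorithm runs in O(n^3).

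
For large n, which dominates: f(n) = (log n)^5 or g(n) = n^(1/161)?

g(n) = n^(1/161) grows faster: any positive power of n dominates any polylog.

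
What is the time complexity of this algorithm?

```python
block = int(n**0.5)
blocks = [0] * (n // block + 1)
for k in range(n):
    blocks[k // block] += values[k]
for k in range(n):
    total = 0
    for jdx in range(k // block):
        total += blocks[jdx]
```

Time complexity: O(n * sqrt(n)).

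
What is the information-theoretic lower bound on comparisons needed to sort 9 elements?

There are 9! = 362880 possible orderings. Each comparison gives 1 bit. We need at least ceil(log_2(362880)) = 19 comparisons.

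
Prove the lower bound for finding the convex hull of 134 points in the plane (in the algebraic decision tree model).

Reduction from sorting: given 134 numbers x_1,...,x_{134}, map x_i to the point (x_i, x_i^2) on the parabola y = x^2. All points are on the convex hull, and walking the hull gives them in sorted x-order. Since sorting requires Omega(n log n), so does planar convex hull.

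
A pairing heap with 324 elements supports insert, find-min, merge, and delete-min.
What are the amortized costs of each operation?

Pairing heaps are self-adjusting heap-ordered trees. Insert and merge link two roots: O(1). Find-min reads the root: O(1). Delete-min removes the root, then pairs children in two passes; amortized cost is O(log 324) = O(log n).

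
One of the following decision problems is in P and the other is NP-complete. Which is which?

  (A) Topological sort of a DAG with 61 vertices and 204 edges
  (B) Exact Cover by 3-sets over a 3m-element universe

(A) is P: DFS-based topological sort runs in O(V+E).
(B) is NP-complete: one of Karp's 21 NP-complete problems.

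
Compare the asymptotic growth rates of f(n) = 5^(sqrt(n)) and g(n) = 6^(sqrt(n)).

g(n) = 6^(sqrt(n)) grows faster: ratio is (6/5)^(sqrt(n)) -> infinity since 6/5 > 1.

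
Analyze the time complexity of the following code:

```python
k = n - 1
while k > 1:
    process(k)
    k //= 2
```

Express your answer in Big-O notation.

Time complexity: O(log n).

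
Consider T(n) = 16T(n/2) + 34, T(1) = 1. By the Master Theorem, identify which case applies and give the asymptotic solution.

a=16, b=2, f(n)=34.
log_2(16) = 4 > 0.
Since f(n) = O(n^0) is polynomially smaller than n^4, Case 1 applies.
T(n) = Theta(n^4).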